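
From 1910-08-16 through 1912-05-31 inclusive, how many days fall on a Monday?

1910-08-16 is a Tuesday.
From 1910-08-16 to 1912-05-31 is 655 days inclusive.
655 = 7 × 93 + 4, so there are 93 full weeks plus 4 extra days.
Each full week contributes one Monday: 93 so far.
The 4 extra days are Tuesday, Wednesday, Thursday, Friday — none qualify.
Total: 93 + 0 = 93.

93 Mondays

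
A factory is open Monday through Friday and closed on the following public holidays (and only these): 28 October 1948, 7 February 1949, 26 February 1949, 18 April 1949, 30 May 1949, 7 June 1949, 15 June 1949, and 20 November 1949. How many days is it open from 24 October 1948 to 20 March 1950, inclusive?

360 working days

24 October 1948 is a Sunday.
From 24 October 1948 to 20 March 1950 is 513 days inclusive.
513 = 7 × 73 + 2, so there are 73 full weeks plus 2 extra days.
Each full week contributes 5 weekdays (Mon–Fri): 73 × 5 = 365.
The 2 extra days are Sun, Mon — 1 of them qualifies.
Total: 365 + 1 = 366.
Holidays: 28 October 1948 (Thu); 7 February 1949 (Mon); 26 February 1949 (Sat); 18 April 1949 (Mon); 30 May 1949 (Mon); 7 June 1949 (Tue); 15 June 1949 (Wed); 20 November 1949 (Sun).
6 of the 8 holidays fall on weekdays; the rest are weekends and were already excluded.
Business days: 366 − 6 = 360.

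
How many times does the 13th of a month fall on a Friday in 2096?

The 13th falls on a Friday when the month's 13th has weekday Fri.
Jan 13 is Fri ✓; Feb 13 is Mon; Mar 13 is Tue; Apr 13 is Fri ✓; May 13 is Sun; Jun 13 is Wed; Jul 13 is Fri ✓; Aug 13 is Mon; Sep 13 is Thu; Oct 13 is Sat; Nov 13 is Tue; Dec 13 is Thu.
Friday the 13ths: Jan, Apr, Jul.

3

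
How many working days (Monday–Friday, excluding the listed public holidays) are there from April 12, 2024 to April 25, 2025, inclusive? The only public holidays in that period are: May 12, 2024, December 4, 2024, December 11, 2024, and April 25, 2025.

April 12, 2024 is a Friday.
From April 12, 2024 to April 25, 2025 is 379 days inclusive.
379 = 7 × 54 + 1, so there are 54 full weeks plus 1 extra day.
Each full week contributes 5 weekdays (Mon–Fri): 54 × 5 = 270.
The 1 extra day is Friday — 1 of them qualifies.
Total: 270 + 1 = 271.
Holidays: May 12, 2024 (Sun); December 4, 2024 (Wed); December 11, 2024 (Wed); April 25, 2025 (Fri).
3 of the 4 holidays fall on weekdays; the rest are weekends and were already excluded.
Business days: 271 − 3 = 268.

268 working days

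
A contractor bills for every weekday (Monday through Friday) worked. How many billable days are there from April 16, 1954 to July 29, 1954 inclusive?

75 weekdays

April 16, 1954 is a Friday.
The range spans 105 days (inclusive of both endpoints).
105 = 7 × 15, so the span is exactly 15 full weeks.
Each full week contributes 5 weekdays (Mon–Fri): 15 × 5 = 75.
Total: 75.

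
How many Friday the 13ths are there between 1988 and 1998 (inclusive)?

19

Friday-the-13ths by year:
1988: May
1989: Jan, Oct
1990: Apr, Jul
1991: Sep, Dec
1992: Mar, Nov
1993: Aug
1994: May
1995: Jan, Oct
1996: Sep, Dec
1997: Jun
1998: Feb, Mar, Nov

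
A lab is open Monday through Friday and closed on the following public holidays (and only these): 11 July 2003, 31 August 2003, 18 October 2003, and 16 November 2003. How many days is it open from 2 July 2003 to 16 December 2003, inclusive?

119 business days

2 July 2003 is a Wednesday.
That's 168 days from start to end, counting both.
168 = 7 × 24, so the span is exactly 24 full weeks.
Each full week contributes 5 weekdays (Mon–Fri): 24 × 5 = 120.
Total: 120.
Holidays: 11 July 2003 (Fri); 31 August 2003 (Sun); 18 October 2003 (Sat); 16 November 2003 (Sun).
1 of the 4 holidays fall on weekdays; the rest are weekends and were already excluded.
Business days: 120 − 1 = 119.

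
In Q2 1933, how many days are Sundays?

Apr 1, 1933 is a Saturday.
From Apr 1, 1933 to Jun 30, 1933 is 91 days inclusive.
91 = 7 × 13, so the span is exactly 13 full weeks.
Each full week contributes one Sunday: 13 so far.

13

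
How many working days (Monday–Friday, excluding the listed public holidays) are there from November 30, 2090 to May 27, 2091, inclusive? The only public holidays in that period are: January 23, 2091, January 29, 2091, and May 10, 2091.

November 30, 2090 is a Thursday.
The range spans 179 days (inclusive of both endpoints).
179 = 7 × 25 + 4, so there are 25 full weeks plus 4 extra days.
Each full week contributes 5 weekdays (Mon–Fri): 25 × 5 = 125.
The 4 extra days are Thursday, Friday, Saturday, Sunday — 2 of them qualify.
Total: 125 + 2 = 127.
Holidays: January 23, 2091 (Tue); January 29, 2091 (Mon); May 10, 2091 (Thu).
All 3 holidays fall on weekdays, so subtract 3.
Business days: 127 − 3 = 124.

124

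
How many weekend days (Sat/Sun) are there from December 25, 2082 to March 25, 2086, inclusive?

340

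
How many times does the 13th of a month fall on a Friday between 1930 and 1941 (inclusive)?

20

Friday-the-13ths by year:
1930: Jun
1931: Feb, Mar, Nov
1932: May
1933: Jan, Oct
1934: Apr, Jul
1935: Sep, Dec
1936: Mar, Nov
1937: Aug
1938: May
1939: Jan, Oct
1940: Sep, Dec
1941: Jun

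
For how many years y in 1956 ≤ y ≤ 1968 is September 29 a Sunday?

3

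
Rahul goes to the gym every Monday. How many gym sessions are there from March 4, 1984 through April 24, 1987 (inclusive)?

March 4, 1984 is a Sunday.
The range spans 1147 days (inclusive of both endpoints).
1147 = 7 × 163 + 6, so there are 163 full weeks plus 6 extra days.
Each full week contributes one Monday: 163 so far.
The 6 extra days are Sun, Mon, Tue, Wed, Thu, Fri — 1 of them qualifies.
Total: 163 + 1 = 164.

164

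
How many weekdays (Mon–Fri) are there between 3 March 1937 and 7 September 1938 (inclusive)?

396 weekdays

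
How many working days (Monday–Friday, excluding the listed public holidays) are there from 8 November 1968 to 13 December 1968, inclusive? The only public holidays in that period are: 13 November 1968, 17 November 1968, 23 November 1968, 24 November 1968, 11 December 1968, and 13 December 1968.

8 November 1968 is a Friday.
That's 36 days from start to end, counting both.
36 = 7 × 5 + 1, so there are 5 full weeks plus 1 extra day.
Each full week contributes 5 weekdays (Mon–Fri): 5 × 5 = 25.
The 1 extra day is Friday — 1 of them qualifies.
Total: 25 + 1 = 26.
Holidays: 13 November 1968 (Wed); 17 November 1968 (Sun); 23 November 1968 (Sat); 24 November 1968 (Sun); 11 December 1968 (Wed); 13 December 1968 (Fri).
3 of the 6 holidays fall on weekdays; the rest are weekends and were already excluded.
Business days: 26 − 3 = 23.

23 working days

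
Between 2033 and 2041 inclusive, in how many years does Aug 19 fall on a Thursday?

Day of week of August 19 in each year:
2033: Fri, 2034: Sat, 2035: Sun, 2036: Tue, 2037: Wed, 2038: Thu ✓, 2039: Fri, 2040: Sun, 2041: Mon
Thursdays: 2038.

1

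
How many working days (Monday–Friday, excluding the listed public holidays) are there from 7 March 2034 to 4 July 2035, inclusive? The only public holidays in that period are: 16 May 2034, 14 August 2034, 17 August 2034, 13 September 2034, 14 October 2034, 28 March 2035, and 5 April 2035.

341 working days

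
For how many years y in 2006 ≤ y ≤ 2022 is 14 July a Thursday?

3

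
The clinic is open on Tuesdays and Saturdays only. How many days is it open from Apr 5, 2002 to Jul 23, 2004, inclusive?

240

Apr 5, 2002 is a Friday.
That's 841 days from start to end, counting both.
841 = 7 × 120 + 1, so there are 120 full weeks plus 1 extra day.
Each full week contributes 2 days from the set (Tue, Sat): 120 × 2 = 240.
The 1 extra day is Fri — none qualify.
Total: 240 + 0 = 240.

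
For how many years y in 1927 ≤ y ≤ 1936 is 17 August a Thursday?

1

Day of week of August 17 in each year:
1927: Wed, 1928: Fri, 1929: Sat, 1930: Sun, 1931: Mon, 1932: Wed, 1933: Thu ✓, 1934: Fri, 1935: Sat, 1936: Mon
Thursdays: 1933.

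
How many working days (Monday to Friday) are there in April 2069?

22

Apr 1, 2069 is a Monday.
The range spans 30 days (inclusive of both endpoints).
30 = 7 × 4 + 2, so there are 4 full weeks plus 2 extra days.
Each full week contributes 5 weekdays (Mon–Fri): 4 × 5 = 20.
The 2 extra days are Mon, Tue — 2 of them qualify.
Total: 20 + 2 = 22.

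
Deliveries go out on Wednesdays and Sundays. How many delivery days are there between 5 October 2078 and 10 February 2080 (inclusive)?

141

5 October 2078 is a Wednesday.
The range spans 494 days (inclusive of both endpoints).
494 = 7 × 70 + 4, so there are 70 full weeks plus 4 extra days.
Each full week contributes 2 days from the set (Wed, Sun): 70 × 2 = 140.
The 4 extra days are Wednesday, Thursday, Friday, Saturday — 1 of them qualifies.
Total: 140 + 1 = 141.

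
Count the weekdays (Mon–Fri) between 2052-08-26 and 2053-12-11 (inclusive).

2052-08-26 is a Monday.
That's 473 days from start to end, counting both.
473 = 7 × 67 + 4, so there are 67 full weeks plus 4 extra days.
Each full week contributes 5 weekdays (Mon–Fri): 67 × 5 = 335.
The 4 extra days are Monday, Tuesday, Wednesday, Thursday — 4 of them qualify.
Total: 335 + 4 = 339.

339 weekdays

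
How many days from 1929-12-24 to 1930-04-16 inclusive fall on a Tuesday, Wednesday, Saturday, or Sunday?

1929-12-24 is a Tuesday.
The range spans 114 days (inclusive of both endpoints).
114 = 7 × 16 + 2, so there are 16 full weeks plus 2 extra days.
Each full week contributes 4 days from the set (Tue, Wed, Sat, Sun): 16 × 4 = 64.
The 2 extra days are Tue, Wed — 2 of them qualify.
Total: 64 + 2 = 66.

66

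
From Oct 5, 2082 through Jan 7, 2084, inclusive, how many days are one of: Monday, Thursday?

Oct 5, 2082 is a Monday.
From Oct 5, 2082 to Jan 7, 2084 is 460 days inclusive.
460 = 7 × 65 + 5, so there are 65 full weeks plus 5 extra days.
Each full week contributes 2 days from the set (Mon, Thu): 65 × 2 = 130.
The 5 extra days are Mon, Tue, Wed, Thu, Fri — 2 of them qualify.
Total: 130 + 2 = 132.

132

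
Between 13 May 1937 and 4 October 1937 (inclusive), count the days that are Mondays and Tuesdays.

41

13 May 1937 is a Thursday.
That's 145 days from start to end, counting both.
145 = 7 × 20 + 5, so there are 20 full weeks plus 5 extra days.
Each full week contributes 2 days from the set (Mon, Tue): 20 × 2 = 40.
The 5 extra days are Thu, Fri, Sat, Sun, Mon — 1 of them qualifies.
Total: 40 + 1 = 41.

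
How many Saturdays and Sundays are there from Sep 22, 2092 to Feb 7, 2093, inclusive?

Sep 22, 2092 is a Monday.
That's 139 days from start to end, counting both.
139 = 7 × 19 + 6, so there are 19 full weeks plus 6 extra days.
Each full week contributes 2 weekend days (Sat, Sun): 19 × 2 = 38.
The 6 extra days are Monday, Tuesday, Wednesday, Thursday, Friday, Saturday — 1 of them qualifies.
Total: 38 + 1 = 39.

39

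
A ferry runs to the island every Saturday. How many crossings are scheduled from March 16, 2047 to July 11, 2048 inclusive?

March 16, 2047 is a Saturday.
From March 16, 2047 to July 11, 2048 is 484 days inclusive.
484 = 7 × 69 + 1, so there are 69 full weeks plus 1 extra day.
Each full week contributes one Saturday: 69 so far.
The 1 extra day is Saturday — 1 of them qualifies.
Total: 69 + 1 = 70.

70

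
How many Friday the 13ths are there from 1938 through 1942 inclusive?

9

Friday-the-13ths by year:
1938: May
1939: Jan, Oct
1940: Sep, Dec
1941: Jun
1942: Feb, Mar, Nov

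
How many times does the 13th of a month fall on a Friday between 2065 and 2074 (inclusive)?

19

Friday-the-13ths by year:
2065: Feb, Mar, Nov
2066: Aug
2067: May
2068: Jan, Apr, Jul
2069: Sep, Dec
2070: Jun
2071: Feb, Mar, Nov
2072: May
2073: Jan, Oct
2074: Apr, Jul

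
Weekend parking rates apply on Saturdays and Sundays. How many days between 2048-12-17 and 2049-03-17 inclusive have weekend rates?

26

2048-12-17 is a Thursday.
That's 91 days from start to end, counting both.
91 = 7 × 13, so the span is exactly 13 full weeks.
Each full week contributes 2 weekend days (Sat, Sun): 13 × 2 = 26.
Total: 26.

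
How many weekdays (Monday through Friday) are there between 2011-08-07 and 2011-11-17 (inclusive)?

2011-08-07 is a Sunday.
That's 103 days from start to end, counting both.
103 = 7 × 14 + 5, so there are 14 full weeks plus 5 extra days.
Each full week contributes 5 weekdays (Mon–Fri): 14 × 5 = 70.
The 5 extra days are Sun, Mon, Tue, Wed, Thu — 4 of them qualify.
Total: 70 + 4 = 74.

74 weekdays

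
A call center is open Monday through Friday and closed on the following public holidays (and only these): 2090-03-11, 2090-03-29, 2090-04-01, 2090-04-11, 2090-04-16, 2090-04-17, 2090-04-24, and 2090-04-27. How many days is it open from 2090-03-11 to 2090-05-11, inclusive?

39 business days

2090-03-11 is a Saturday.
That's 62 days from start to end, counting both.
62 = 7 × 8 + 6, so there are 8 full weeks plus 6 extra days.
Each full week contributes 5 weekdays (Mon–Fri): 8 × 5 = 40.
The 6 extra days are Sat, Sun, Mon, Tue, Wed, Thu — 4 of them qualify.
Total: 40 + 4 = 44.
Holidays: 2090-03-11 (Sat); 2090-03-29 (Wed); 2090-04-01 (Sat); 2090-04-11 (Tue); 2090-04-16 (Sun); 2090-04-17 (Mon); 2090-04-24 (Mon); 2090-04-27 (Thu).
5 of the 8 holidays fall on weekdays; the rest are weekends and were already excluded.
Business days: 44 − 5 = 39.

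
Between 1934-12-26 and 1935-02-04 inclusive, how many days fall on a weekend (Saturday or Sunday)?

12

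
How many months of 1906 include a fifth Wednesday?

4

A month has five Wednesdays exactly when Wednesday falls within its first (length − 28) days.
Jan: 31 days, starts Mon → 5 of Mon, Tue, Wed ✓
Feb: 28 days, starts Thu → 5 of (none)
Mar: 31 days, starts Thu → 5 of Thu, Fri, Sat
Apr: 30 days, starts Sun → 5 of Sun, Mon
May: 31 days, starts Tue → 5 of Tue, Wed, Thu ✓
Jun: 30 days, starts Fri → 5 of Fri, Sat
Jul: 31 days, starts Sun → 5 of Sun, Mon, Tue
Aug: 31 days, starts Wed → 5 of Wed, Thu, Fri ✓
Sep: 30 days, starts Sat → 5 of Sat, Sun
Oct: 31 days, starts Mon → 5 of Mon, Tue, Wed ✓
Nov: 30 days, starts Thu → 5 of Thu, Fri
Dec: 31 days, starts Sat → 5 of Sat, Sun, Mon
Months with five Wednesdays: Jan, May, Aug, Oct.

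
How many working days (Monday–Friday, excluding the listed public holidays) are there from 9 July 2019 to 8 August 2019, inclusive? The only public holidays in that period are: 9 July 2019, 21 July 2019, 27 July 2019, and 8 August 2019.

21 working days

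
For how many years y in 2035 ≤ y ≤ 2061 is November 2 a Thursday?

Day of week of November 2 in each year:
2035: Fri, 2036: Sun, 2037: Mon, 2038: Tue, 2039: Wed, 2040: Fri, 2041: Sat, 2042: Sun, 2043: Mon, 2044: Wed, 2045: Thu ✓, 2046: Fri, 2047: Sat, 2048: Mon, 2049: Tue, 2050: Wed, 2051: Thu ✓, 2052: Sat, 2053: Sun, 2054: Mon, 2055: Tue, 2056: Thu ✓, 2057: Fri, 2058: Sat, 2059: Sun, 2060: Tue, 2061: Wed
Thursdays: 2045, 2051, 2056.

3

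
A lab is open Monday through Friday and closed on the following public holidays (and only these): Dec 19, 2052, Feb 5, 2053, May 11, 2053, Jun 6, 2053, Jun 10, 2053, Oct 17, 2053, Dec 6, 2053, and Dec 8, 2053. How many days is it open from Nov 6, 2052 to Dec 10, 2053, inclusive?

Nov 6, 2052 is a Wednesday.
From Nov 6, 2052 to Dec 10, 2053 is 400 days inclusive.
400 = 7 × 57 + 1, so there are 57 full weeks plus 1 extra day.
Each full week contributes 5 weekdays (Mon–Fri): 57 × 5 = 285.
The 1 extra day is Wed — 1 of them qualifies.
Total: 285 + 1 = 286.
Holidays: Dec 19, 2052 (Thu); Feb 5, 2053 (Wed); May 11, 2053 (Sun); Jun 6, 2053 (Fri); Jun 10, 2053 (Tue); Oct 17, 2053 (Fri); Dec 6, 2053 (Sat); Dec 8, 2053 (Mon).
6 of the 8 holidays fall on weekdays; the rest are weekends and were already excluded.
Business days: 286 − 6 = 280.

280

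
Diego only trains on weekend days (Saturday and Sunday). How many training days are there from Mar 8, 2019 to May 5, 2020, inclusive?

122

Mar 8, 2019 is a Friday.
The range spans 425 days (inclusive of both endpoints).
425 = 7 × 60 + 5, so there are 60 full weeks plus 5 extra days.
Each full week contributes 2 weekend days (Sat, Sun): 60 × 2 = 120.
The 5 extra days are Friday, Saturday, Sunday, Monday, Tuesday — 2 of them qualify.
Total: 120 + 2 = 122.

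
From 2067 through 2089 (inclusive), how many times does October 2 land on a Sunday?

4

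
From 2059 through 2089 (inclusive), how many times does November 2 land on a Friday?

4

Day of week of November 2 in each year:
2059: Sun, 2060: Tue, 2061: Wed, 2062: Thu, 2063: Fri ✓, 2064: Sun, 2065: Mon, 2066: Tue, 2067: Wed, 2068: Fri ✓, 2069: Sat, 2070: Sun, 2071: Mon, 2072: Wed, 2073: Thu, 2074: Fri ✓, 2075: Sat, 2076: Mon, 2077: Tue, 2078: Wed, 2079: Thu, 2080: Sat, 2081: Sun, 2082: Mon, 2083: Tue, 2084: Thu, 2085: Fri ✓, 2086: Sat, 2087: Sun, 2088: Tue, 2089: Wed
Fridays: 2063, 2068, 2074, 2085.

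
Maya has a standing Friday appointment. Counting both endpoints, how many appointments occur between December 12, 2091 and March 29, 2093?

68

December 12, 2091 is a Wednesday.
That's 474 days from start to end, counting both.
474 = 7 × 67 + 5, so there are 67 full weeks plus 5 extra days.
Each full week contributes one Friday: 67 so far.
The 5 extra days are Wed, Thu, Fri, Sat, Sun — 1 of them qualifies.
Total: 67 + 1 = 68.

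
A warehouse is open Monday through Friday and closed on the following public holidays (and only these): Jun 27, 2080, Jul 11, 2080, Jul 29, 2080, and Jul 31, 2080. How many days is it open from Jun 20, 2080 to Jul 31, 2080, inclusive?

Jun 20, 2080 is a Thursday.
The range spans 42 days (inclusive of both endpoints).
42 = 7 × 6, so the span is exactly 6 full weeks.
Each full week contributes 5 weekdays (Mon–Fri): 6 × 5 = 30.
Holidays: Jun 27, 2080 (Thu); Jul 11, 2080 (Thu); Jul 29, 2080 (Mon); Jul 31, 2080 (Wed).
All 4 holidays fall on weekdays, so subtract 4.
Business days: 30 − 4 = 26.

26 working days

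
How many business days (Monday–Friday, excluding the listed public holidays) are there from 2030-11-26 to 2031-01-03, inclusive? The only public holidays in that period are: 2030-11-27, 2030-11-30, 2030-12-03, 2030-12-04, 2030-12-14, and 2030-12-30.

25 business days

2030-11-26 is a Tuesday.
From 2030-11-26 to 2031-01-03 is 39 days inclusive.
39 = 7 × 5 + 4, so there are 5 full weeks plus 4 extra days.
Each full week contributes 5 weekdays (Mon–Fri): 5 × 5 = 25.
The 4 extra days are Tue, Wed, Thu, Fri — 4 of them qualify.
Total: 25 + 4 = 29.
Holidays: 2030-11-27 (Wed); 2030-11-30 (Sat); 2030-12-03 (Tue); 2030-12-04 (Wed); 2030-12-14 (Sat); 2030-12-30 (Mon).
4 of the 6 holidays fall on weekdays; the rest are weekends and were already excluded.
Business days: 29 − 4 = 25.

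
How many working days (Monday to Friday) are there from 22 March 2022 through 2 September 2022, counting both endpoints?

22 March 2022 is a Tuesday.
From 22 March 2022 to 2 September 2022 is 165 days inclusive.
165 = 7 × 23 + 4, so there are 23 full weeks plus 4 extra days.
Each full week contributes 5 weekdays (Mon–Fri): 23 × 5 = 115.
The 4 extra days are Tuesday, Wednesday, Thursday, Friday — 4 of them qualify.
Total: 115 + 4 = 119.

119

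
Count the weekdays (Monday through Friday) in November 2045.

22

Nov 1, 2045 is a Wednesday.
From Nov 1, 2045 to Nov 30, 2045 is 30 days inclusive.
30 = 7 × 4 + 2, so there are 4 full weeks plus 2 extra days.
Each full week contributes 5 weekdays (Mon–Fri): 4 × 5 = 20.
The 2 extra days are Wed, Thu — 2 of them qualify.
Total: 20 + 2 = 22.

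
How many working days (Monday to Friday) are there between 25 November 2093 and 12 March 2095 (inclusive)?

338 weekdays

25 November 2093 is a Wednesday.
The range spans 473 days (inclusive of both endpoints).
473 = 7 × 67 + 4, so there are 67 full weeks plus 4 extra days.
Each full week contributes 5 weekdays (Mon–Fri): 67 × 5 = 335.
The 4 extra days are Wed, Thu, Fri, Sat — 3 of them qualify.
Total: 335 + 3 = 338.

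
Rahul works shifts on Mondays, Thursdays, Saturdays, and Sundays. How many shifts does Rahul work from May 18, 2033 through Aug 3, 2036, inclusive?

671

May 18, 2033 is a Wednesday.
From May 18, 2033 to Aug 3, 2036 is 1174 days inclusive.
1174 = 7 × 167 + 5, so there are 167 full weeks plus 5 extra days.
Each full week contributes 4 days from the set (Mon, Thu, Sat, Sun): 167 × 4 = 668.
The 5 extra days are Wed, Thu, Fri, Sat, Sun — 3 of them qualify.
Total: 668 + 3 = 671.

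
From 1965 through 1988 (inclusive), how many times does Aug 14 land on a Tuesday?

Day of week of August 14 in each year:
1965: Sat, 1966: Sun, 1967: Mon, 1968: Wed, 1969: Thu, 1970: Fri, 1971: Sat, 1972: Mon, 1973: Tue ✓, 1974: Wed, 1975: Thu, 1976: Sat, 1977: Sun, 1978: Mon, 1979: Tue ✓, 1980: Thu, 1981: Fri, 1982: Sat, 1983: Sun, 1984: Tue ✓, 1985: Wed, 1986: Thu, 1987: Fri, 1988: Sun
Tuesdays: 1973, 1979, 1984.

3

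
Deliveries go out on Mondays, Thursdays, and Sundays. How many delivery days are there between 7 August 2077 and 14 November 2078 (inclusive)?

200

7 August 2077 is a Saturday.
That's 465 days from start to end, counting both.
465 = 7 × 66 + 3, so there are 66 full weeks plus 3 extra days.
Each full week contributes 3 days from the set (Mon, Thu, Sun): 66 × 3 = 198.
The 3 extra days are Saturday, Sunday, Monday — 2 of them qualify.
Total: 198 + 2 = 200.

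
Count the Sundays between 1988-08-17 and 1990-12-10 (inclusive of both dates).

1988-08-17 is a Wednesday.
That's 846 days from start to end, counting both.
846 = 7 × 120 + 6, so there are 120 full weeks plus 6 extra days.
Each full week contributes one Sunday: 120 so far.
The 6 extra days are Wednesday, Thursday, Friday, Saturday, Sunday, Monday — 1 of them qualifies.
Total: 120 + 1 = 121.

121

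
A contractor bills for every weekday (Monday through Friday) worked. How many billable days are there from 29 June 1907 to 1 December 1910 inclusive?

894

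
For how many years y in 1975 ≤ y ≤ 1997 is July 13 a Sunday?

Day of week of July 13 in each year:
1975: Sun ✓, 1976: Tue, 1977: Wed, 1978: Thu, 1979: Fri, 1980: Sun ✓, 1981: Mon, 1982: Tue, 1983: Wed, 1984: Fri, 1985: Sat, 1986: Sun ✓, 1987: Mon, 1988: Wed, 1989: Thu, 1990: Fri, 1991: Sat, 1992: Mon, 1993: Tue, 1994: Wed, 1995: Thu, 1996: Sat, 1997: Sun ✓
Sundays: 1975, 1980, 1986, 1997.

4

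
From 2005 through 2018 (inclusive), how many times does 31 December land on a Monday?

3

Day of week of December 31 in each year:
2005: Sat, 2006: Sun, 2007: Mon ✓, 2008: Wed, 2009: Thu, 2010: Fri, 2011: Sat, 2012: Mon ✓, 2013: Tue, 2014: Wed, 2015: Thu, 2016: Sat, 2017: Sun, 2018: Mon ✓
Mondays: 2007, 2012, 2018.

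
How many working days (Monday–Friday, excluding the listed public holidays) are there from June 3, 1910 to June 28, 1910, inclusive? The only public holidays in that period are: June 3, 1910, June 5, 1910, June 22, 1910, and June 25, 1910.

16

June 3, 1910 is a Friday.
That's 26 days from start to end, counting both.
26 = 7 × 3 + 5, so there are 3 full weeks plus 5 extra days.
Each full week contributes 5 weekdays (Mon–Fri): 3 × 5 = 15.
The 5 extra days are Fri, Sat, Sun, Mon, Tue — 3 of them qualify.
Total: 15 + 3 = 18.
Holidays: June 3, 1910 (Fri); June 5, 1910 (Sun); June 22, 1910 (Wed); June 25, 1910 (Sat).
2 of the 4 holidays fall on weekdays; the rest are weekends and were already excluded.
Business days: 18 − 2 = 16.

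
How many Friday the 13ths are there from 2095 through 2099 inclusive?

Friday-the-13ths by year:
2095: May
2096: Jan, Apr, Jul
2097: Sep, Dec
2098: Jun
2099: Feb, Mar, Nov

10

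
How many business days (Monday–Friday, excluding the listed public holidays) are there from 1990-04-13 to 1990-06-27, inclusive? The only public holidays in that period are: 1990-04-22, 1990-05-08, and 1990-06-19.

1990-04-13 is a Friday.
That's 76 days from start to end, counting both.
76 = 7 × 10 + 6, so there are 10 full weeks plus 6 extra days.
Each full week contributes 5 weekdays (Mon–Fri): 10 × 5 = 50.
The 6 extra days are Friday, Saturday, Sunday, Monday, Tuesday, Wednesday — 4 of them qualify.
Total: 50 + 4 = 54.
Holidays: 1990-04-22 (Sun); 1990-05-08 (Tue); 1990-06-19 (Tue).
2 of the 3 holidays fall on weekdays; the rest are weekends and were already excluded.
Business days: 54 − 2 = 52.

52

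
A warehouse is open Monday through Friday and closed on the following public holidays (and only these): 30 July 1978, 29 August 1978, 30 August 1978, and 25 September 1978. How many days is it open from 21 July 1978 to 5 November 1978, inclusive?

73

21 July 1978 is a Friday.
The range spans 108 days (inclusive of both endpoints).
108 = 7 × 15 + 3, so there are 15 full weeks plus 3 extra days.
Each full week contributes 5 weekdays (Mon–Fri): 15 × 5 = 75.
The 3 extra days are Fri, Sat, Sun — 1 of them qualifies.
Total: 75 + 1 = 76.
Holidays: 30 July 1978 (Sun); 29 August 1978 (Tue); 30 August 1978 (Wed); 25 September 1978 (Mon).
3 of the 4 holidays fall on weekdays; the rest are weekends and were already excluded.
Business days: 76 − 3 = 73.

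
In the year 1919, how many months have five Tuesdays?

4

A month has five Tuesdays exactly when Tuesday falls within its first (length − 28) days.
Jan: 31 days, starts Wed → 5 of Wed, Thu, Fri
Feb: 28 days, starts Sat → 5 of (none)
Mar: 31 days, starts Sat → 5 of Sat, Sun, Mon
Apr: 30 days, starts Tue → 5 of Tue, Wed ✓
May: 31 days, starts Thu → 5 of Thu, Fri, Sat
Jun: 30 days, starts Sun → 5 of Sun, Mon
Jul: 31 days, starts Tue → 5 of Tue, Wed, Thu ✓
Aug: 31 days, starts Fri → 5 of Fri, Sat, Sun
Sep: 30 days, starts Mon → 5 of Mon, Tue ✓
Oct: 31 days, starts Wed → 5 of Wed, Thu, Fri
Nov: 30 days, starts Sat → 5 of Sat, Sun
Dec: 31 days, starts Mon → 5 of Mon, Tue, Wed ✓
Months with five Tuesdays: Apr, Jul, Sep, Dec.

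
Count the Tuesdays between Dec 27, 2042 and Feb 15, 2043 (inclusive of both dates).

7 Tuesdays

Dec 27, 2042 is a Saturday.
That's 51 days from start to end, counting both.
51 = 7 × 7 + 2, so there are 7 full weeks plus 2 extra days.
Each full week contributes one Tuesday: 7 so far.
The 2 extra days are Saturday, Sunday — none qualify.
Total: 7 + 0 = 7.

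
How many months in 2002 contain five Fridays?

A month has five Fridays exactly when Friday falls within its first (length − 28) days.
Jan: 31 days, starts Tue → 5 of Tue, Wed, Thu
Feb: 28 days, starts Fri → 5 of (none)
Mar: 31 days, starts Fri → 5 of Fri, Sat, Sun ✓
Apr: 30 days, starts Mon → 5 of Mon, Tue
May: 31 days, starts Wed → 5 of Wed, Thu, Fri ✓
Jun: 30 days, starts Sat → 5 of Sat, Sun
Jul: 31 days, starts Mon → 5 of Mon, Tue, Wed
Aug: 31 days, starts Thu → 5 of Thu, Fri, Sat ✓
Sep: 30 days, starts Sun → 5 of Sun, Mon
Oct: 31 days, starts Tue → 5 of Tue, Wed, Thu
Nov: 30 days, starts Fri → 5 of Fri, Sat ✓
Dec: 31 days, starts Sun → 5 of Sun, Mon, Tue
Months with five Fridays: Mar, May, Aug, Nov.

4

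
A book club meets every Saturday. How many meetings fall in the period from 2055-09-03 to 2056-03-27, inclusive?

2055-09-03 is a Friday.
From 2055-09-03 to 2056-03-27 is 207 days inclusive.
207 = 7 × 29 + 4, so there are 29 full weeks plus 4 extra days.
Each full week contributes one Saturday: 29 so far.
The 4 extra days are Friday, Saturday, Sunday, Monday — 1 of them qualifies.
Total: 29 + 1 = 30.

30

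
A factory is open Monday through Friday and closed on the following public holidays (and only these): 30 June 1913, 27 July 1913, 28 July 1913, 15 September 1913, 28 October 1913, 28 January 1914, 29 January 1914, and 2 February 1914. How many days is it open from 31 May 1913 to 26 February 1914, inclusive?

31 May 1913 is a Saturday.
From 31 May 1913 to 26 February 1914 is 272 days inclusive.
272 = 7 × 38 + 6, so there are 38 full weeks plus 6 extra days.
Each full week contributes 5 weekdays (Mon–Fri): 38 × 5 = 190.
The 6 extra days are Saturday, Sunday, Monday, Tuesday, Wednesday, Thursday — 4 of them qualify.
Total: 190 + 4 = 194.
Holidays: 30 June 1913 (Mon); 27 July 1913 (Sun); 28 July 1913 (Mon); 15 September 1913 (Mon); 28 October 1913 (Tue); 28 January 1914 (Wed); 29 January 1914 (Thu); 2 February 1914 (Mon).
7 of the 8 holidays fall on weekdays; the rest are weekends and were already excluded.
Business days: 194 − 7 = 187.

187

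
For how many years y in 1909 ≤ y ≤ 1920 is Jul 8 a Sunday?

1

Day of week of July 8 in each year:
1909: Thu, 1910: Fri, 1911: Sat, 1912: Mon, 1913: Tue, 1914: Wed, 1915: Thu, 1916: Sat, 1917: Sun ✓, 1918: Mon, 1919: Tue, 1920: Thu
Sundays: 1917.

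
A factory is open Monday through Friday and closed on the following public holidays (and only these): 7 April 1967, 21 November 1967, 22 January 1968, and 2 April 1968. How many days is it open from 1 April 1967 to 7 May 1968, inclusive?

1 April 1967 is a Saturday.
That's 403 days from start to end, counting both.
403 = 7 × 57 + 4, so there are 57 full weeks plus 4 extra days.
Each full week contributes 5 weekdays (Mon–Fri): 57 × 5 = 285.
The 4 extra days are Saturday, Sunday, Monday, Tuesday — 2 of them qualify.
Total: 285 + 2 = 287.
Holidays: 7 April 1967 (Fri); 21 November 1967 (Tue); 22 January 1968 (Mon); 2 April 1968 (Tue).
All 4 holidays fall on weekdays, so subtract 4.
Business days: 287 − 4 = 283.

283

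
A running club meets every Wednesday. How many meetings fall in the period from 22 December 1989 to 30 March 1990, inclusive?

14

22 December 1989 is a Friday.
From 22 December 1989 to 30 March 1990 is 99 days inclusive.
99 = 7 × 14 + 1, so there are 14 full weeks plus 1 extra day.
Each full week contributes one Wednesday: 14 so far.
The 1 extra day is Fri — none qualify.
Total: 14 + 0 = 14.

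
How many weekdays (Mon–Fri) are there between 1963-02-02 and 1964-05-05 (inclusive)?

327

1963-02-02 is a Saturday.
That's 459 days from start to end, counting both.
459 = 7 × 65 + 4, so there are 65 full weeks plus 4 extra days.
Each full week contributes 5 weekdays (Mon–Fri): 65 × 5 = 325.
The 4 extra days are Saturday, Sunday, Monday, Tuesday — 2 of them qualify.
Total: 325 + 2 = 327.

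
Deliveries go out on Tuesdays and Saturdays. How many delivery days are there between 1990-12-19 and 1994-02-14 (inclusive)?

1990-12-19 is a Wednesday.
The range spans 1154 days (inclusive of both endpoints).
1154 = 7 × 164 + 6, so there are 164 full weeks plus 6 extra days.
Each full week contributes 2 days from the set (Tue, Sat): 164 × 2 = 328.
The 6 extra days are Wed, Thu, Fri, Sat, Sun, Mon — 1 of them qualifies.
Total: 328 + 1 = 329.

329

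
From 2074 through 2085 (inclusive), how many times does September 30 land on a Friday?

1

Day of week of September 30 in each year:
2074: Sun, 2075: Mon, 2076: Wed, 2077: Thu, 2078: Fri ✓, 2079: Sat, 2080: Mon, 2081: Tue, 2082: Wed, 2083: Thu, 2084: Sat, 2085: Sun
Fridays: 2078.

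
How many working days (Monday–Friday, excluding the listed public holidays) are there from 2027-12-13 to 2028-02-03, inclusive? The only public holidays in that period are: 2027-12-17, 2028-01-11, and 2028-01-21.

36

2027-12-13 is a Monday.
From 2027-12-13 to 2028-02-03 is 53 days inclusive.
53 = 7 × 7 + 4, so there are 7 full weeks plus 4 extra days.
Each full week contributes 5 weekdays (Mon–Fri): 7 × 5 = 35.
The 4 extra days are Monday, Tuesday, Wednesday, Thursday — 4 of them qualify.
Total: 35 + 4 = 39.
Holidays: 2027-12-17 (Fri); 2028-01-11 (Tue); 2028-01-21 (Fri).
All 3 holidays fall on weekdays, so subtract 3.
Business days: 39 − 3 = 36.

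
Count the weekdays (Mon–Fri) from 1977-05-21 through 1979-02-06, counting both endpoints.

1977-05-21 is a Saturday.
That's 627 days from start to end, counting both.
627 = 7 × 89 + 4, so there are 89 full weeks plus 4 extra days.
Each full week contributes 5 weekdays (Mon–Fri): 89 × 5 = 445.
The 4 extra days are Saturday, Sunday, Monday, Tuesday — 2 of them qualify.
Total: 445 + 2 = 447.

447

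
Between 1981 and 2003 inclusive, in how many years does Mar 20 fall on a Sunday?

3

Day of week of March 20 in each year:
1981: Fri, 1982: Sat, 1983: Sun ✓, 1984: Tue, 1985: Wed, 1986: Thu, 1987: Fri, 1988: Sun ✓, 1989: Mon, 1990: Tue, 1991: Wed, 1992: Fri, 1993: Sat, 1994: Sun ✓, 1995: Mon, 1996: Wed, 1997: Thu, 1998: Fri, 1999: Sat, 2000: Mon, 2001: Tue, 2002: Wed, 2003: Thu
Sundays: 1983, 1988, 1994.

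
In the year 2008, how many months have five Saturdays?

A month has five Saturdays exactly when Saturday falls within its first (length − 28) days.
Jan: 31 days, starts Tue → 5 of Tue, Wed, Thu
Feb: 29 days, starts Fri → 5 of Fri
Mar: 31 days, starts Sat → 5 of Sat, Sun, Mon ✓
Apr: 30 days, starts Tue → 5 of Tue, Wed
May: 31 days, starts Thu → 5 of Thu, Fri, Sat ✓
Jun: 30 days, starts Sun → 5 of Sun, Mon
Jul: 31 days, starts Tue → 5 of Tue, Wed, Thu
Aug: 31 days, starts Fri → 5 of Fri, Sat, Sun ✓
Sep: 30 days, starts Mon → 5 of Mon, Tue
Oct: 31 days, starts Wed → 5 of Wed, Thu, Fri
Nov: 30 days, starts Sat → 5 of Sat, Sun ✓
Dec: 31 days, starts Mon → 5 of Mon, Tue, Wed
Months with five Saturdays: Mar, May, Aug, Nov.

4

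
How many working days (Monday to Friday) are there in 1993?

1993-01-01 is a Friday.
That's 365 days from start to end, counting both.
365 = 7 × 52 + 1, so there are 52 full weeks plus 1 extra day.
Each full week contributes 5 weekdays (Mon–Fri): 52 × 5 = 260.
The 1 extra day is Fri — 1 of them qualifies.
Total: 260 + 1 = 261.

261 weekdays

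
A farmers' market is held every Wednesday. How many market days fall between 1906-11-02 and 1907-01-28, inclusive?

1906-11-02 is a Friday.
The range spans 88 days (inclusive of both endpoints).
88 = 7 × 12 + 4, so there are 12 full weeks plus 4 extra days.
Each full week contributes one Wednesday: 12 so far.
The 4 extra days are Friday, Saturday, Sunday, Monday — none qualify.
Total: 12 + 0 = 12.

12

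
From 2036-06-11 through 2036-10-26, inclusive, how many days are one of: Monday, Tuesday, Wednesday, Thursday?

78

2036-06-11 is a Wednesday.
That's 138 days from start to end, counting both.
138 = 7 × 19 + 5, so there are 19 full weeks plus 5 extra days.
Each full week contributes 4 days from the set (Mon, Tue, Wed, Thu): 19 × 4 = 76.
The 5 extra days are Wed, Thu, Fri, Sat, Sun — 2 of them qualify.
Total: 76 + 2 = 78.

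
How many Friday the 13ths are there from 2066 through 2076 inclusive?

20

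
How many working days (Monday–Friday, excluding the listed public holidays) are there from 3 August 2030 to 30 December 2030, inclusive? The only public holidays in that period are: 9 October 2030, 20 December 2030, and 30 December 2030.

103 working days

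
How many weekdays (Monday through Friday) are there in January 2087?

23

1 January 2087 is a Wednesday.
That's 31 days from start to end, counting both.
31 = 7 × 4 + 3, so there are 4 full weeks plus 3 extra days.
Each full week contributes 5 weekdays (Mon–Fri): 4 × 5 = 20.
The 3 extra days are Wed, Thu, Fri — 3 of them qualify.
Total: 20 + 3 = 23.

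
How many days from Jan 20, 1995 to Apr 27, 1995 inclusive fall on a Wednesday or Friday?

28

Jan 20, 1995 is a Friday.
From Jan 20, 1995 to Apr 27, 1995 is 98 days inclusive.
98 = 7 × 14, so the span is exactly 14 full weeks.
Each full week contributes 2 days from the set (Wed, Fri): 14 × 2 = 28.
Total: 28.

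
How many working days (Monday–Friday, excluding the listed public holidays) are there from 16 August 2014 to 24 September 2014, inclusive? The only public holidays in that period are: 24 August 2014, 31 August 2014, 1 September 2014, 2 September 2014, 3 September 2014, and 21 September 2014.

25

16 August 2014 is a Saturday.
The range spans 40 days (inclusive of both endpoints).
40 = 7 × 5 + 5, so there are 5 full weeks plus 5 extra days.
Each full week contributes 5 weekdays (Mon–Fri): 5 × 5 = 25.
The 5 extra days are Sat, Sun, Mon, Tue, Wed — 3 of them qualify.
Total: 25 + 3 = 28.
Holidays: 24 August 2014 (Sun); 31 August 2014 (Sun); 1 September 2014 (Mon); 2 September 2014 (Tue); 3 September 2014 (Wed); 21 September 2014 (Sun).
3 of the 6 holidays fall on weekdays; the rest are weekends and were already excluded.
Business days: 28 − 3 = 25.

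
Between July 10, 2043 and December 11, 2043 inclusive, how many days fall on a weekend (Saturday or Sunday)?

July 10, 2043 is a Friday.
That's 155 days from start to end, counting both.
155 = 7 × 22 + 1, so there are 22 full weeks plus 1 extra day.
Each full week contributes 2 weekend days (Sat, Sun): 22 × 2 = 44.
The 1 extra day is Friday — none qualify.
Total: 44 + 0 = 44.

44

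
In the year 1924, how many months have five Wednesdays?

A month has five Wednesdays exactly when Wednesday falls within its first (length − 28) days.
Jan: 31 days, starts Tue → 5 of Tue, Wed, Thu ✓
Feb: 29 days, starts Fri → 5 of Fri
Mar: 31 days, starts Sat → 5 of Sat, Sun, Mon
Apr: 30 days, starts Tue → 5 of Tue, Wed ✓
May: 31 days, starts Thu → 5 of Thu, Fri, Sat
Jun: 30 days, starts Sun → 5 of Sun, Mon
Jul: 31 days, starts Tue → 5 of Tue, Wed, Thu ✓
Aug: 31 days, starts Fri → 5 of Fri, Sat, Sun
Sep: 30 days, starts Mon → 5 of Mon, Tue
Oct: 31 days, starts Wed → 5 of Wed, Thu, Fri ✓
Nov: 30 days, starts Sat → 5 of Sat, Sun
Dec: 31 days, starts Mon → 5 of Mon, Tue, Wed ✓
Months with five Wednesdays: Jan, Apr, Jul, Oct, Dec.

5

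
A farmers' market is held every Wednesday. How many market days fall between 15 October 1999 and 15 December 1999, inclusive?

15 October 1999 is a Friday.
From 15 October 1999 to 15 December 1999 is 62 days inclusive.
62 = 7 × 8 + 6, so there are 8 full weeks plus 6 extra days.
Each full week contributes one Wednesday: 8 so far.
The 6 extra days are Fri, Sat, Sun, Mon, Tue, Wed — 1 of them qualifies.
Total: 8 + 1 = 9.

9 Wednesdays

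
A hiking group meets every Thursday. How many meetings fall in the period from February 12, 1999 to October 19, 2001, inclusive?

140 Thursdays

February 12, 1999 is a Friday.
That's 981 days from start to end, counting both.
981 = 7 × 140 + 1, so there are 140 full weeks plus 1 extra day.
Each full week contributes one Thursday: 140 so far.
The 1 extra day is Fri — none qualify.
Total: 140 + 0 = 140.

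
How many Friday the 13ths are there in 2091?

2

The 13th falls on a Friday when the month's 13th has weekday Fri.
Jan 13 is Sat; Feb 13 is Tue; Mar 13 is Tue; Apr 13 is Fri ✓; May 13 is Sun; Jun 13 is Wed; Jul 13 is Fri ✓; Aug 13 is Mon; Sep 13 is Thu; Oct 13 is Sat; Nov 13 is Tue; Dec 13 is Thu.
Friday the 13ths: Apr, Jul.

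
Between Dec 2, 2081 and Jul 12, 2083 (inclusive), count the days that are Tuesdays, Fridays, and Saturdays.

252

Dec 2, 2081 is a Tuesday.
From Dec 2, 2081 to Jul 12, 2083 is 588 days inclusive.
588 = 7 × 84, so the span is exactly 84 full weeks.
Each full week contributes 3 days from the set (Tue, Fri, Sat): 84 × 3 = 252.
Total: 252.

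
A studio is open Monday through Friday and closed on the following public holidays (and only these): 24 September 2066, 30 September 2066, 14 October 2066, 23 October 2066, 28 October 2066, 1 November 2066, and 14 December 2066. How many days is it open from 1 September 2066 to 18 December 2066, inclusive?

1 September 2066 is a Wednesday.
From 1 September 2066 to 18 December 2066 is 109 days inclusive.
109 = 7 × 15 + 4, so there are 15 full weeks plus 4 extra days.
Each full week contributes 5 weekdays (Mon–Fri): 15 × 5 = 75.
The 4 extra days are Wednesday, Thursday, Friday, Saturday — 3 of them qualify.
Total: 75 + 3 = 78.
Holidays: 24 September 2066 (Fri); 30 September 2066 (Thu); 14 October 2066 (Thu); 23 October 2066 (Sat); 28 October 2066 (Thu); 1 November 2066 (Mon); 14 December 2066 (Tue).
6 of the 7 holidays fall on weekdays; the rest are weekends and were already excluded.
Business days: 78 − 6 = 72.

72 business days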